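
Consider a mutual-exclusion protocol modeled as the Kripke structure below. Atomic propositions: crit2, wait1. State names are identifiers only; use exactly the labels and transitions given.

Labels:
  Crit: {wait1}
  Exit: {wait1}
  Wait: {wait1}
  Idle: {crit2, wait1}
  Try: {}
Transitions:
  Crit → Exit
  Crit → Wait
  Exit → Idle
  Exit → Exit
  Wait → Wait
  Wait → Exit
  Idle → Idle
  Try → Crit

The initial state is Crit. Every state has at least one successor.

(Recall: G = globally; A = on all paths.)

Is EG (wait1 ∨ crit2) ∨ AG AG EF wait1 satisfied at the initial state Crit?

States satisfying wait1 ∨ crit2: {Crit, Exit, Wait, Idle}.
States satisfying EG (wait1 ∨ crit2): {Crit, Exit, Wait, Idle}.
States satisfying AG EF wait1: {Crit, Exit, Wait, Idle, Try}.
States satisfying AG AG EF wait1: {Crit, Exit, Wait, Idle, Try}.
States satisfying EG (wait1 ∨ crit2) ∨ AG AG EF wait1: {Crit, Exit, Wait, Idle, Try}.
Crit ∈ Sat(EG (wait1 ∨ crit2) ∨ AG AG EF wait1).

Satisfied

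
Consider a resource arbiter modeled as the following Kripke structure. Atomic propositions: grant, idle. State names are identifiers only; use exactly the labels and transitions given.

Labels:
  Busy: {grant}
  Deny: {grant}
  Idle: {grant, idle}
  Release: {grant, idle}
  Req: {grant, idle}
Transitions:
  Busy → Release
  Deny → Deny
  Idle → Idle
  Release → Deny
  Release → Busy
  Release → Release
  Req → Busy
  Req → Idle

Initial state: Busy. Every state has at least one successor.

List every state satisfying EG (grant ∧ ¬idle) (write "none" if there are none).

States satisfying grant ∧ ¬idle: {Busy, Deny}.
States satisfying EG (grant ∧ ¬idle): {Deny}.

{Deny}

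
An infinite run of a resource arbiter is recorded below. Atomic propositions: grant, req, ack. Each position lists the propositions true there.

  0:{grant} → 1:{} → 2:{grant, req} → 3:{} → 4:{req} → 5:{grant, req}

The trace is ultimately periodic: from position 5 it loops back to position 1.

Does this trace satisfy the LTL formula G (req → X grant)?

req → X grant must hold at every position from 0 onward. It fails at position 2, so G (req → X grant) is false.
Positions where req holds: 2, 4, 5.
Check X grant at each: 2→fails, 4→ok, 5→fails.

Does not hold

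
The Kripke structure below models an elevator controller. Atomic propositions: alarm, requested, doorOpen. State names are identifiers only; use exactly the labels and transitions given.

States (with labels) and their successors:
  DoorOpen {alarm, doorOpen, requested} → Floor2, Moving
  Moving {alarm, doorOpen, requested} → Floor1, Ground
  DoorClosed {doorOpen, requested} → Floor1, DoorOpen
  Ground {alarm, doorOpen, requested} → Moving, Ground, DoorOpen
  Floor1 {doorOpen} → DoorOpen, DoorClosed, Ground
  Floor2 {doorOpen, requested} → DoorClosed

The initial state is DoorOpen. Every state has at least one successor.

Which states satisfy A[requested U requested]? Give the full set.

States satisfying requested: {DoorOpen, Moving, DoorClosed, Ground, Floor2}.
States satisfying A[requested U requested]: {DoorOpen, Moving, DoorClosed, Ground, Floor2}.

{DoorOpen, Moving, DoorClosed, Ground, Floor2}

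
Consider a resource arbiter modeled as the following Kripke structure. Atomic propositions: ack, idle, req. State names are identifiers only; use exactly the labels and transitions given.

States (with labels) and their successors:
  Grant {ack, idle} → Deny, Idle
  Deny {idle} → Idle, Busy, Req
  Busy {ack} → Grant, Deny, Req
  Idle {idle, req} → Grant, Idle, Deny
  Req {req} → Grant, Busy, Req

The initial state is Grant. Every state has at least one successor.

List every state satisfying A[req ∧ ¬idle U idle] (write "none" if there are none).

States satisfying req ∧ ¬idle: {Req}.
States satisfying idle: {Grant, Deny, Idle}.
States satisfying A[req ∧ ¬idle U idle]: {Grant, Deny, Idle}.

{Grant, Deny, Idle}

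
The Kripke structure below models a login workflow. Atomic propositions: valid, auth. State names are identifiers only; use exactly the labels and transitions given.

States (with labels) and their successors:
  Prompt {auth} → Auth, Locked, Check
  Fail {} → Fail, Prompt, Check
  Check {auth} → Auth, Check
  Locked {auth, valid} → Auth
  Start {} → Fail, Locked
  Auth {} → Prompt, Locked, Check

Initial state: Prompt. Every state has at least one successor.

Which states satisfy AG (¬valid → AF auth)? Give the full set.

{Prompt, Check, Locked, Auth}

States satisfying ¬valid → AF auth: {Prompt, Check, Locked, Auth}.
States satisfying AG (¬valid → AF auth): {Prompt, Check, Locked, Auth}.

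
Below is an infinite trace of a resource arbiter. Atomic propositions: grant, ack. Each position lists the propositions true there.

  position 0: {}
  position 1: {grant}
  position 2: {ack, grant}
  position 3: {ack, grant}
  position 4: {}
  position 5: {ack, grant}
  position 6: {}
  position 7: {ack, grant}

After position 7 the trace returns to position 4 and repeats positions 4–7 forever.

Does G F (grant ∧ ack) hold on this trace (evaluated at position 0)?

F (grant ∧ ack) holds at every position 0..7, and those are all positions ever visited, so G F (grant ∧ ack) holds.

Satisfied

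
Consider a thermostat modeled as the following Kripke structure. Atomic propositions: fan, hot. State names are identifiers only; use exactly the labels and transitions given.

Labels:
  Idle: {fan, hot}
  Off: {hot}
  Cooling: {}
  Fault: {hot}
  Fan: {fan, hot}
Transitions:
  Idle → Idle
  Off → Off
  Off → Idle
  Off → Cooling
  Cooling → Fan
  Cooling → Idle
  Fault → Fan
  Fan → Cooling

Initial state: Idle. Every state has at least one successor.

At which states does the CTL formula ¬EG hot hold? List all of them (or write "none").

States satisfying hot: {Idle, Off, Fault, Fan}.
States satisfying EG hot: {Idle, Off}.
States satisfying ¬EG hot: {Cooling, Fault, Fan}.

{Cooling, Fault, Fan}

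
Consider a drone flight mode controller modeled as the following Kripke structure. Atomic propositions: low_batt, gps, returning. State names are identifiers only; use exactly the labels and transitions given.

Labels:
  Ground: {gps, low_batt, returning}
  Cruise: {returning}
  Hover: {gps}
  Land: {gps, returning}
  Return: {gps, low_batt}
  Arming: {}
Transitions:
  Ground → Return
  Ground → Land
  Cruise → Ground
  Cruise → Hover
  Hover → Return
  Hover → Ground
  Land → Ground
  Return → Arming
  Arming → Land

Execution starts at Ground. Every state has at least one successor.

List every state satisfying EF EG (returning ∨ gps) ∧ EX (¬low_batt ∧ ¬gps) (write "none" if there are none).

{Return}

States satisfying EG (returning ∨ gps): {Ground, Cruise, Hover, Land}.
States satisfying EF EG (returning ∨ gps): {Ground, Cruise, Hover, Land, Return, Arming}.
States satisfying ¬low_batt ∧ ¬gps: {Cruise, Arming}.
States satisfying EX (¬low_batt ∧ ¬gps): {Return}.
States satisfying EF EG (returning ∨ gps) ∧ EX (¬low_batt ∧ ¬gps): {Return}.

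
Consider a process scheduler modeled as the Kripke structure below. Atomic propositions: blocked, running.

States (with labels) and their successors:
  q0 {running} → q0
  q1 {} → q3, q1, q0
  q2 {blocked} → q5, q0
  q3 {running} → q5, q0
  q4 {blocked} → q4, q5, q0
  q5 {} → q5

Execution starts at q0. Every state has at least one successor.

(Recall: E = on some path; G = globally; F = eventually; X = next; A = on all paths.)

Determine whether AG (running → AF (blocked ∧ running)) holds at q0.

No

States satisfying running → AF (blocked ∧ running): {q1, q2, q4, q5}.
States satisfying AG (running → AF (blocked ∧ running)): {q5}.
q0 is reachable from q0 and violates running → AF (blocked ∧ running), so AG fails at q0.
q0 ∉ Sat(AG (running → AF (blocked ∧ running))).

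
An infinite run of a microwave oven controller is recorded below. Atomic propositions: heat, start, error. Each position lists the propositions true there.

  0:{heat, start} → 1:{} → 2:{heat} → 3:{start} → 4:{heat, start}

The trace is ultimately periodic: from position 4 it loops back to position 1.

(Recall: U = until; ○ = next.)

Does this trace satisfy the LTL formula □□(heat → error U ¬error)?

□(heat → error U ¬error) holds at every position 0..4, and those are all positions ever visited, so □□(heat → error U ¬error) holds.

Yes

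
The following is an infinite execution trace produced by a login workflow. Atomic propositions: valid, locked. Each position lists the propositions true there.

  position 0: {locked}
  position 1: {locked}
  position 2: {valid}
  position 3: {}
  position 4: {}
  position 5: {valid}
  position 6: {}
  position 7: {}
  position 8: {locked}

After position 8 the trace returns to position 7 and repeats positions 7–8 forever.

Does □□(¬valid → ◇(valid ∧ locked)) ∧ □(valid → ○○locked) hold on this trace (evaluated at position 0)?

□(¬valid → ◇(valid ∧ locked)) must hold at every position from 0 onward. It fails at position 0, so □□(¬valid → ◇(valid ∧ locked)) is false.
valid → ○○locked must hold at every position from 0 onward. It fails at position 2, so □(valid → ○○locked) is false.
Positions where valid holds: 2, 5.
Check ○○locked at each: 2→fails, 5→fails.
At position 0: □□(¬valid → ◇(valid ∧ locked)) is false; □(valid → ○○locked) is false; so □□(¬valid → ◇(valid ∧ locked)) ∧ □(valid → ○○locked) is false.

Does not hold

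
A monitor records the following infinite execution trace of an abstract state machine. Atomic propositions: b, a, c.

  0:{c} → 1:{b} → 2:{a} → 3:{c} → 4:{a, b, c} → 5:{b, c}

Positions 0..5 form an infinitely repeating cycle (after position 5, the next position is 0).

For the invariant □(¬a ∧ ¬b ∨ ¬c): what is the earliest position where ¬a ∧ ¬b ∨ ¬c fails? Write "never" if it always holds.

4

Check ¬a ∧ ¬b ∨ ¬c at each position in order: 0 ✓, 1 ✓, 2 ✓, 3 ✓.
At position 4 the labels are {a, b, c}, so ¬a ∧ ¬b ∨ ¬c is false there. This is the first violation.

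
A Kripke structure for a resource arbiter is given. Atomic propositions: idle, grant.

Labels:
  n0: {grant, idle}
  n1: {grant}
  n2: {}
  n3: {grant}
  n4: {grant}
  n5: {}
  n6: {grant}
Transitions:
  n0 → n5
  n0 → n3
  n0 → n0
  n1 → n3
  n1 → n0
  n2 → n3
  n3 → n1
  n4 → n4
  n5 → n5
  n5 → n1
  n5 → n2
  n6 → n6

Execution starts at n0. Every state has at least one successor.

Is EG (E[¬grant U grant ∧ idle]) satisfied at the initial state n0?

Satisfied

States satisfying E[¬grant U grant ∧ idle]: {n0}.
States satisfying EG (E[¬grant U grant ∧ idle]): {n0}.
n0 ∈ Sat(EG (E[¬grant U grant ∧ idle])).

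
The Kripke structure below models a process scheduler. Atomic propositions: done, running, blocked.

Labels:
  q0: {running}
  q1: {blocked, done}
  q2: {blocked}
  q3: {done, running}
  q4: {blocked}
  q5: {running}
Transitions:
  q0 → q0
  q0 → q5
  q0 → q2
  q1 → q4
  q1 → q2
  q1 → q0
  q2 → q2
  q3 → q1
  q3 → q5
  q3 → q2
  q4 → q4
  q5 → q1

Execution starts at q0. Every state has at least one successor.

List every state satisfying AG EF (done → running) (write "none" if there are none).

{q0, q1, q2, q3, q4, q5}

States satisfying EF (done → running): {q0, q1, q2, q3, q4, q5}.
States satisfying AG EF (done → running): {q0, q1, q2, q3, q4, q5}.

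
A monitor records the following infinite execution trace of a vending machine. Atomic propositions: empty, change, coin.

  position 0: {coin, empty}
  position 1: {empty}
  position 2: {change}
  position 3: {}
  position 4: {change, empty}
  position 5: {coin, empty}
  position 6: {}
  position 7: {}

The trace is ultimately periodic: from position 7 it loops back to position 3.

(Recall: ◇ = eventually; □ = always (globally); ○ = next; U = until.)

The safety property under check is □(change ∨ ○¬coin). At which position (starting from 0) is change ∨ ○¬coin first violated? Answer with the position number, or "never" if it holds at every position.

change ∨ ○¬coin holds at every position 0..7, and those are all the positions the trace ever visits, so the invariant □(change ∨ ○¬coin) is never violated.

never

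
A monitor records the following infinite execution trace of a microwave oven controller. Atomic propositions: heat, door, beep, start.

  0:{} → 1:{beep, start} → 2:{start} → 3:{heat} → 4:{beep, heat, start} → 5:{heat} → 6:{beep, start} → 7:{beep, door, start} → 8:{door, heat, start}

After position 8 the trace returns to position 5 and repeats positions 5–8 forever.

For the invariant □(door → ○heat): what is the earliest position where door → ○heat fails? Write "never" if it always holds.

door → ○heat holds at every position 0..8, and those are all the positions the trace ever visits, so the invariant □(door → ○heat) is never violated.

never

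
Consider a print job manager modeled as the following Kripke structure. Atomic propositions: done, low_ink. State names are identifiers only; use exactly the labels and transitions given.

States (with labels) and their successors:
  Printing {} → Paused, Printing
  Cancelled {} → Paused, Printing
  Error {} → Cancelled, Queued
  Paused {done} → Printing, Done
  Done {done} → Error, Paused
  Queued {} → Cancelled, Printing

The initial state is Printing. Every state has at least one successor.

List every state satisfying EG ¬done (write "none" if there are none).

States satisfying ¬done: {Printing, Cancelled, Error, Queued}.
States satisfying EG ¬done: {Printing, Cancelled, Error, Queued}.

{Printing, Cancelled, Error, Queued}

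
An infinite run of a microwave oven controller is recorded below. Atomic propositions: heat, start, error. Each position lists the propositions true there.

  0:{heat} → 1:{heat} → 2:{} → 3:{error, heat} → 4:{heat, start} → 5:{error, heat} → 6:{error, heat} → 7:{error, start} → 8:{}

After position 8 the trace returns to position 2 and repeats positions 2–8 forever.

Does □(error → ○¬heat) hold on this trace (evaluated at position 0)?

Does not hold

error → ○¬heat must hold at every position from 0 onward. It fails at position 3, so □(error → ○¬heat) is false.
Positions where error holds: 3, 5, 6, 7.
Check ○¬heat at each: 3→fails, 5→fails, 6→ok, 7→ok.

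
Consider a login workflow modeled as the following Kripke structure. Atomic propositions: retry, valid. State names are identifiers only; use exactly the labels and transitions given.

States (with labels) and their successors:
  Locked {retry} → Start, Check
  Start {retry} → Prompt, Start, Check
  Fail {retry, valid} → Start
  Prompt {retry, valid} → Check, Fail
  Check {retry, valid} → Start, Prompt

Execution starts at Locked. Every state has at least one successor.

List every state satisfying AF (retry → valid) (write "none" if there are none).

States satisfying retry → valid: {Fail, Prompt, Check}.
States satisfying AF (retry → valid): {Fail, Prompt, Check}.

{Fail, Prompt, Check}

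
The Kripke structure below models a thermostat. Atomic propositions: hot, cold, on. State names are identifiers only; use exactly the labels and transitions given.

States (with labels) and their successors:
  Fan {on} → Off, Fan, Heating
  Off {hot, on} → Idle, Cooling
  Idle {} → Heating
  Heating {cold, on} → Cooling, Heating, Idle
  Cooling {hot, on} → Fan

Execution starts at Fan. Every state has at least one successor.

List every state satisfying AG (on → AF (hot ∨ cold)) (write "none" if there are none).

none

States satisfying on → AF (hot ∨ cold): {Off, Idle, Heating, Cooling}.
States satisfying AG (on → AF (hot ∨ cold)): ∅.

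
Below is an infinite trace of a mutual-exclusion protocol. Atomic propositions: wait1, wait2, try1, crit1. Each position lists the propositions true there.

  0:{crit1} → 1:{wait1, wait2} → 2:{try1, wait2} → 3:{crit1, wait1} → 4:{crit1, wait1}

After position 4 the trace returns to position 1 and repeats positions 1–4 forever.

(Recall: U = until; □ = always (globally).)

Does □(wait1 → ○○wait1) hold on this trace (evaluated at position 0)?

Does not hold

wait1 → ○○wait1 must hold at every position from 0 onward. It fails at position 4, so □(wait1 → ○○wait1) is false.
Positions where wait1 holds: 1, 3, 4.
Check ○○wait1 at each: 1→ok, 3→ok, 4→fails.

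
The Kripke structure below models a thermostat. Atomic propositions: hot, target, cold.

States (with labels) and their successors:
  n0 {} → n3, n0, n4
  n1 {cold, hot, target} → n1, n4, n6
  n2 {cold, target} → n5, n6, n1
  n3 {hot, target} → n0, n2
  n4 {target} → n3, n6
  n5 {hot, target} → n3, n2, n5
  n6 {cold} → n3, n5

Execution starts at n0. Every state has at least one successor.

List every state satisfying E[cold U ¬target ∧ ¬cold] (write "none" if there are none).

{n0}

States satisfying cold: {n1, n2, n6}.
States satisfying ¬target ∧ ¬cold: {n0}.
States satisfying E[cold U ¬target ∧ ¬cold]: {n0}.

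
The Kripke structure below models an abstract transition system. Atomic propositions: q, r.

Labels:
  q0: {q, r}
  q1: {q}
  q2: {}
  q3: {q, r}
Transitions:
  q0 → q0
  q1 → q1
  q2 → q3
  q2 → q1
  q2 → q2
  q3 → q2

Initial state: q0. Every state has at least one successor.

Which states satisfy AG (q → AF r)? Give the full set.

States satisfying q → AF r: {q0, q2, q3}.
States satisfying AG (q → AF r): {q0}.

{q0}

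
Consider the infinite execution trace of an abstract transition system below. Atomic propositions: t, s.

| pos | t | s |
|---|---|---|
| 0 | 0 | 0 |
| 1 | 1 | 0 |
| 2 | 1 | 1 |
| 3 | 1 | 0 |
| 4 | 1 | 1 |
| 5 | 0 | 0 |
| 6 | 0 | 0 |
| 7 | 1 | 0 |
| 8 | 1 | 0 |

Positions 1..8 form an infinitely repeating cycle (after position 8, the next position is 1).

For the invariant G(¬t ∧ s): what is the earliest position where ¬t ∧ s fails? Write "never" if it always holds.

At position 0 the labels are {}, so ¬t ∧ s is false there. This is the first violation.

0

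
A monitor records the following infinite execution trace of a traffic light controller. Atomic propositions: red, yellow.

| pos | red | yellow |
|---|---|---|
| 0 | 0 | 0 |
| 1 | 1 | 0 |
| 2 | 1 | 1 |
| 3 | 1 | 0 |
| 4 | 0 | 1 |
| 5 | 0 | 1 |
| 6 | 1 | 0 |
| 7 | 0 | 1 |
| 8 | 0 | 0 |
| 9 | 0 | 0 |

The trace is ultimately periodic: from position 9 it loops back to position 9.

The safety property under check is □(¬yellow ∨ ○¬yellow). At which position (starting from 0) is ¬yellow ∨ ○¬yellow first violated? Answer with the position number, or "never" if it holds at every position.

Check ¬yellow ∨ ○¬yellow at each position in order: 0 ✓, 1 ✓, 2 ✓, 3 ✓.
At position 4 the labels are {yellow} and the next position 5 has {yellow}, so ¬yellow ∨ ○¬yellow is false there. This is the first violation.

4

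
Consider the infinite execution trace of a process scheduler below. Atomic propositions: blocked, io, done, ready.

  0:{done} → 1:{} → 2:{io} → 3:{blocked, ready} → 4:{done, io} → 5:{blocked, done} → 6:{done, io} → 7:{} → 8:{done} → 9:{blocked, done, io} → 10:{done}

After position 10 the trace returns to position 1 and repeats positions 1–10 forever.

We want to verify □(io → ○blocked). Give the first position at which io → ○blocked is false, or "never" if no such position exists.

6

Check io → ○blocked at each position in order: 0 ✓, 1 ✓, 2 ✓, 3 ✓, 4 ✓, 5 ✓.
At position 6 the labels are {done, io} and the next position 7 has {}, so io → ○blocked is false there. This is the first violation.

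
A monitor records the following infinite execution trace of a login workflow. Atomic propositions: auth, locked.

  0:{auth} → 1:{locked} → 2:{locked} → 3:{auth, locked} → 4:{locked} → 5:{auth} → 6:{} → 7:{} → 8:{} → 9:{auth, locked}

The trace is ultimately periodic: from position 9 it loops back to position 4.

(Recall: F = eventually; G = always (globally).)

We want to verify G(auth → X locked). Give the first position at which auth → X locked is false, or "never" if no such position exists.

Check auth → X locked at each position in order: 0 ✓, 1 ✓, 2 ✓, 3 ✓, 4 ✓.
At position 5 the labels are {auth} and the next position 6 has {}, so auth → X locked is false there. This is the first violation.

5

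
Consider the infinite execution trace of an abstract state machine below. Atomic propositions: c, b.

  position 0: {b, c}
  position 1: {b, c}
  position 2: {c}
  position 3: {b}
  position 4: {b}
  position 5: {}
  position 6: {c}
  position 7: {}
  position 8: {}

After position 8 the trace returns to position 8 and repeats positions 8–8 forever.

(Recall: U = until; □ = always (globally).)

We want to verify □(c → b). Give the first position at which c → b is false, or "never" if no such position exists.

Check c → b at each position in order: 0 ✓, 1 ✓.
At position 2 the labels are {c}, so c → b is false there. This is the first violation.

2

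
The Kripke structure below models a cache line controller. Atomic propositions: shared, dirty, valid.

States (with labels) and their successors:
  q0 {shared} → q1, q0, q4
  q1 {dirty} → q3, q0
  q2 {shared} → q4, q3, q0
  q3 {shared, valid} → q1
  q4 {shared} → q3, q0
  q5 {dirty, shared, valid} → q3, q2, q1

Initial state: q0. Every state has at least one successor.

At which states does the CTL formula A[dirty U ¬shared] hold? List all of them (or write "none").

States satisfying dirty: {q1, q5}.
States satisfying ¬shared: {q1}.
States satisfying A[dirty U ¬shared]: {q1}.

{q1}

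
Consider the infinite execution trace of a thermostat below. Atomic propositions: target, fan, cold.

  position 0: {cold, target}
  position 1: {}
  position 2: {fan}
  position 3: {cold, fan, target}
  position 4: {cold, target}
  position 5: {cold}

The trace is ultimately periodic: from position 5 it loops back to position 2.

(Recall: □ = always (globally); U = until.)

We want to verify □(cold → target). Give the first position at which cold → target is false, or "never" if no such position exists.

5

Check cold → target at each position in order: 0 ✓, 1 ✓, 2 ✓, 3 ✓, 4 ✓.
At position 5 the labels are {cold}, so cold → target is false there. This is the first violation.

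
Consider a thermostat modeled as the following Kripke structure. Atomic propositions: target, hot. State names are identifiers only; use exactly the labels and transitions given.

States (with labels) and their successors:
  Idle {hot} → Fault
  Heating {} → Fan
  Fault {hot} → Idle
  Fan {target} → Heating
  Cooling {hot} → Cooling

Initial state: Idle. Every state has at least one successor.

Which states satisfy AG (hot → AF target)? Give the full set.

States satisfying hot → AF target: {Heating, Fan}.
States satisfying AG (hot → AF target): {Heating, Fan}.

{Heating, Fan}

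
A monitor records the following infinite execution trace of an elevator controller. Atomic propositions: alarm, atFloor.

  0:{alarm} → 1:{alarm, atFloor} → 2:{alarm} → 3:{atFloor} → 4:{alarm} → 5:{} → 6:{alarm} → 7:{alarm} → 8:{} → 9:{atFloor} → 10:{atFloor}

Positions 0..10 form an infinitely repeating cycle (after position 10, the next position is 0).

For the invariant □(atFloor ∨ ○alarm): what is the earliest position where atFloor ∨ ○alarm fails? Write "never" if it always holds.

Check atFloor ∨ ○alarm at each position in order: 0 ✓, 1 ✓.
At position 2 the labels are {alarm} and the next position 3 has {atFloor}, so atFloor ∨ ○alarm is false there. This is the first violation.

2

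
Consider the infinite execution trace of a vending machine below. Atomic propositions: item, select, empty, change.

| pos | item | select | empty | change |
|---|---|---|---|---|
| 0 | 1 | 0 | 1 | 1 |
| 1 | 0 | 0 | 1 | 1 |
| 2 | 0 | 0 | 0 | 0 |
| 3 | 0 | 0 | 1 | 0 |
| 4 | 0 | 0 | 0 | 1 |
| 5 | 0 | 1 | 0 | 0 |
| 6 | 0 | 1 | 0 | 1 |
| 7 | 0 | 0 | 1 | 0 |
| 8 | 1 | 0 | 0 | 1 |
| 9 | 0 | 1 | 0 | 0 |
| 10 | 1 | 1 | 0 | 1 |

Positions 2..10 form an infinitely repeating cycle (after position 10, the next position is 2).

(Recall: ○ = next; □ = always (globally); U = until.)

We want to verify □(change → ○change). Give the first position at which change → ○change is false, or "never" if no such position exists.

1

Check change → ○change at each position in order: 0 ✓.
At position 1 the labels are {change, empty} and the next position 2 has {}, so change → ○change is false there. This is the first violation.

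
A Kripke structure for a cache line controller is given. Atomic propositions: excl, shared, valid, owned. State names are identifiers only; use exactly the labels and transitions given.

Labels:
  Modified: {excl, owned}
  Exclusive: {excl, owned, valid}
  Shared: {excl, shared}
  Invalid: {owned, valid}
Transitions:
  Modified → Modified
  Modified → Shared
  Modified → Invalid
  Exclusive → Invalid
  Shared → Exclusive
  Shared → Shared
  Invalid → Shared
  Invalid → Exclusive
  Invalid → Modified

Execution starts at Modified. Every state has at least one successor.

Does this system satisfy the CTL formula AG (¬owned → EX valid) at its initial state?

Holds

States satisfying ¬owned → EX valid: {Modified, Exclusive, Shared, Invalid}.
States satisfying AG (¬owned → EX valid): {Modified, Exclusive, Shared, Invalid}.
Every state reachable from Modified satisfies ¬owned → EX valid.
Modified ∈ Sat(AG (¬owned → EX valid)).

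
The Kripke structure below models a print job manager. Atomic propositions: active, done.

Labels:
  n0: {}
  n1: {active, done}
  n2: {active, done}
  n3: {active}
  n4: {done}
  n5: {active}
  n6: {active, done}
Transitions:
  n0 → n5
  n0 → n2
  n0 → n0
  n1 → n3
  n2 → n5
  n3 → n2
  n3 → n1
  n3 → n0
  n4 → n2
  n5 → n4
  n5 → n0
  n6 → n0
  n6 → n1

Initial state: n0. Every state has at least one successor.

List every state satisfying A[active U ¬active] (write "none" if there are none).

States satisfying active: {n1, n2, n3, n5, n6}.
States satisfying ¬active: {n0, n4}.
States satisfying A[active U ¬active]: {n0, n2, n4, n5}.

{n0, n2, n4, n5}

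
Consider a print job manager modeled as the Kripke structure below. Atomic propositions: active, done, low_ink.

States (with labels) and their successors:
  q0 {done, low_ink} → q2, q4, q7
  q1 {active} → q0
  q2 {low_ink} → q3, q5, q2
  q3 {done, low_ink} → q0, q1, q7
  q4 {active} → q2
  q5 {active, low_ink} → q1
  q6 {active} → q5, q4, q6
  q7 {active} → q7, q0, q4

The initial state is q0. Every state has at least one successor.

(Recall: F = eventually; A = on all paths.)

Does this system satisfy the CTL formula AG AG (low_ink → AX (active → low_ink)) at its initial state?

Does not hold

States satisfying AG (low_ink → AX (active → low_ink)): ∅.
States satisfying AG AG (low_ink → AX (active → low_ink)): ∅.
q0 is reachable from q0 and violates AG (low_ink → AX (active → low_ink)), so AG fails at q0.
q0 ∉ Sat(AG AG (low_ink → AX (active → low_ink))).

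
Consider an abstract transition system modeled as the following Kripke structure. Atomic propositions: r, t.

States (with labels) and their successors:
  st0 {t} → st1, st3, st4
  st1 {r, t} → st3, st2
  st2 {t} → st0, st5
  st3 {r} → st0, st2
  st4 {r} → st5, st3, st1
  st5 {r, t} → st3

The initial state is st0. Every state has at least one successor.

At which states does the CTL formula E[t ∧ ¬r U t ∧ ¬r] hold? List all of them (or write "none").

States satisfying t ∧ ¬r: {st0, st2}.
States satisfying E[t ∧ ¬r U t ∧ ¬r]: {st0, st2}.

{st0, st2}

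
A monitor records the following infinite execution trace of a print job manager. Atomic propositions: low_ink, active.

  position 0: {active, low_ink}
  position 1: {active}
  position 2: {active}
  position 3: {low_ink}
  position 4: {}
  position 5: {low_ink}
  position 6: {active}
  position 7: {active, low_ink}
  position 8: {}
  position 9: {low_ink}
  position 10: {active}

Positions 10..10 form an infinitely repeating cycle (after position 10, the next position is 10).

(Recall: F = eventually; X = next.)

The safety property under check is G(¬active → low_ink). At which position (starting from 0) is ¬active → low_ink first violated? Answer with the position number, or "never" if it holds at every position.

Check ¬active → low_ink at each position in order: 0 ✓, 1 ✓, 2 ✓, 3 ✓.
At position 4 the labels are {}, so ¬active → low_ink is false there. This is the first violation.

4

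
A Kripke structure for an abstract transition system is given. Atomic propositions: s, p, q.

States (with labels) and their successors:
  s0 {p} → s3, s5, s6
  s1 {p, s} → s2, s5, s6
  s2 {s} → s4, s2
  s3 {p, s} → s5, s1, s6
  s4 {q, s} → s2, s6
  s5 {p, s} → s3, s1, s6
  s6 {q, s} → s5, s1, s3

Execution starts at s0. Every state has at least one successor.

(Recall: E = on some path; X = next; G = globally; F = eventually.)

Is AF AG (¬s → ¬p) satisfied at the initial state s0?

States satisfying AG (¬s → ¬p): {s1, s2, s3, s4, s5, s6}.
States satisfying AF AG (¬s → ¬p): {s0, s1, s2, s3, s4, s5, s6}.
s0 ∈ Sat(AF AG (¬s → ¬p)).

Satisfied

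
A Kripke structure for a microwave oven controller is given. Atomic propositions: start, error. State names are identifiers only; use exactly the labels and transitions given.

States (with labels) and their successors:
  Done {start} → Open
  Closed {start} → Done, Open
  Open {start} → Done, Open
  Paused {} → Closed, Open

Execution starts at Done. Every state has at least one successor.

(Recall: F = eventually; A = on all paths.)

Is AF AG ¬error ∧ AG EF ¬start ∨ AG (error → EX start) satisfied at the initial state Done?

States satisfying AG ¬error: {Done, Closed, Open, Paused}.
States satisfying AF AG ¬error: {Done, Closed, Open, Paused}.
States satisfying EF ¬start: {Paused}.
States satisfying AG EF ¬start: ∅.
States satisfying AF AG ¬error ∧ AG EF ¬start: ∅.
States satisfying error → EX start: {Done, Closed, Open, Paused}.
States satisfying AG (error → EX start): {Done, Closed, Open, Paused}.
States satisfying AF AG ¬error ∧ AG EF ¬start ∨ AG (error → EX start): {Done, Closed, Open, Paused}.
Done ∈ Sat(AF AG ¬error ∧ AG EF ¬start ∨ AG (error → EX start)).

Holds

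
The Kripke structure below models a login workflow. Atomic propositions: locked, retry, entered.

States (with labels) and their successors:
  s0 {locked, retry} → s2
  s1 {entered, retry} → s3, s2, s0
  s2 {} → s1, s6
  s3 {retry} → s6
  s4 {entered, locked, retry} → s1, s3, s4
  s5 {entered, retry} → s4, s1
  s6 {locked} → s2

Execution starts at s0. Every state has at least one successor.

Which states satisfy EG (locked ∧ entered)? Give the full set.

{s4}

States satisfying locked ∧ entered: {s4}.
States satisfying EG (locked ∧ entered): {s4}.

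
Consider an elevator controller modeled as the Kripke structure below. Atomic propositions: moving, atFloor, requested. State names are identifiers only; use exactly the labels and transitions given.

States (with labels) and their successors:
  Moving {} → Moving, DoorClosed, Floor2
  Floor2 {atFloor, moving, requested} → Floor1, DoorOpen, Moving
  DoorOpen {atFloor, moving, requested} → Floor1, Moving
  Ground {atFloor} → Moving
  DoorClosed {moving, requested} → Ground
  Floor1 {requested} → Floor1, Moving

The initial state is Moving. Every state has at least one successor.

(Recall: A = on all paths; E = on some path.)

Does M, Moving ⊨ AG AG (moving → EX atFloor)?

No

States satisfying AG (moving → EX atFloor): ∅.
States satisfying AG AG (moving → EX atFloor): ∅.
DoorClosed is reachable from Moving and violates AG (moving → EX atFloor), so AG fails at Moving.
Moving ∉ Sat(AG AG (moving → EX atFloor)).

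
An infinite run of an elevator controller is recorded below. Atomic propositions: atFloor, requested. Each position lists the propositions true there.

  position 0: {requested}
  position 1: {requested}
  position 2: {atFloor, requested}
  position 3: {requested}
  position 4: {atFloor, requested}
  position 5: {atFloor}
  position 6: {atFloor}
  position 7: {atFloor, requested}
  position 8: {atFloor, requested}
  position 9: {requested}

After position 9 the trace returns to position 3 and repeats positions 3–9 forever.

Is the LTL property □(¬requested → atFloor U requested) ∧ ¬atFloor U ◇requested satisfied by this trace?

Yes

¬requested → atFloor U requested holds at every position 0..9, and those are all positions ever visited, so □(¬requested → atFloor U requested) holds.
Positions where ¬requested holds: 5, 6.
Check atFloor U requested at each: 5→ok, 6→ok.
Walking from position 0: ◇requested first holds at position 0, and ¬atFloor holds at every earlier position along the way, so ¬atFloor U ◇requested holds.
At position 0: □(¬requested → atFloor U requested) is true; ¬atFloor U ◇requested is true; so □(¬requested → atFloor U requested) ∧ ¬atFloor U ◇requested is true.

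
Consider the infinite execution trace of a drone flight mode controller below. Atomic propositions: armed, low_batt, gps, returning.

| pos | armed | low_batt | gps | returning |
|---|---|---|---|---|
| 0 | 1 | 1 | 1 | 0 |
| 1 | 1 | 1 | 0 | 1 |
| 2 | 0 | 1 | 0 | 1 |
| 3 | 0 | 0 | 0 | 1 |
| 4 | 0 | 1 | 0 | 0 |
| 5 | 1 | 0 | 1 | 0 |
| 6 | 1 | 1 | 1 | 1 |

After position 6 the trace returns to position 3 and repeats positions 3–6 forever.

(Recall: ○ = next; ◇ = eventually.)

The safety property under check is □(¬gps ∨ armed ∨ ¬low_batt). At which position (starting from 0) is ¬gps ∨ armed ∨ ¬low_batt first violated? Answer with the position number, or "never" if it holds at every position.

¬gps ∨ armed ∨ ¬low_batt holds at every position 0..6, and those are all the positions the trace ever visits, so the invariant □(¬gps ∨ armed ∨ ¬low_batt) is never violated.

never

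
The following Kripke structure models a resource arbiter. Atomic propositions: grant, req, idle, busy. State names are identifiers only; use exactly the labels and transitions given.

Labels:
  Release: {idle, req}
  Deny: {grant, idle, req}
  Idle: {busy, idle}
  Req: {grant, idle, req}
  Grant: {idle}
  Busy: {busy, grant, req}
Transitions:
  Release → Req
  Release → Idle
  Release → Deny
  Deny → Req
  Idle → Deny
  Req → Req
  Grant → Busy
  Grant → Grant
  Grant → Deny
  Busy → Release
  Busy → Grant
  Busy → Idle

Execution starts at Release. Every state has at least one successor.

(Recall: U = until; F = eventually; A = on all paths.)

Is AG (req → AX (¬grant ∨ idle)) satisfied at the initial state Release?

States satisfying req → AX (¬grant ∨ idle): {Release, Deny, Idle, Req, Grant, Busy}.
States satisfying AG (req → AX (¬grant ∨ idle)): {Release, Deny, Idle, Req, Grant, Busy}.
Every state reachable from Release satisfies req → AX (¬grant ∨ idle).
Release ∈ Sat(AG (req → AX (¬grant ∨ idle))).

Holds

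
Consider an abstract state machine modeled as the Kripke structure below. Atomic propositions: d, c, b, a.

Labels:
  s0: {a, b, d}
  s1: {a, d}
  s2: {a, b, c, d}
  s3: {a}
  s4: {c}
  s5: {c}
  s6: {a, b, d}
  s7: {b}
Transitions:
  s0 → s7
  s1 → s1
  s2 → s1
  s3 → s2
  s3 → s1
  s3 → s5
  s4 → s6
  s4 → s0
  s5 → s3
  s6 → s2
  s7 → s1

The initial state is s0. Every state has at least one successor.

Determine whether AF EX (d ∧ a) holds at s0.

States satisfying EX (d ∧ a): {s1, s2, s3, s4, s6, s7}.
States satisfying AF EX (d ∧ a): {s0, s1, s2, s3, s4, s5, s6, s7}.
s0 ∈ Sat(AF EX (d ∧ a)).

Yes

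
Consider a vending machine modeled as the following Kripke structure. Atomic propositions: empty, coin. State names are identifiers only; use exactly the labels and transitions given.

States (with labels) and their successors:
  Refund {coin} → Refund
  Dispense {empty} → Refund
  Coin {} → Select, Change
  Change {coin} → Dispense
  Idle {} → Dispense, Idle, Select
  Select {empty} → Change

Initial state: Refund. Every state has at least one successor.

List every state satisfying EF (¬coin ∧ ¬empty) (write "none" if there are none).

States satisfying ¬coin ∧ ¬empty: {Coin, Idle}.
States satisfying EF (¬coin ∧ ¬empty): {Coin, Idle}.

{Coin, Idle}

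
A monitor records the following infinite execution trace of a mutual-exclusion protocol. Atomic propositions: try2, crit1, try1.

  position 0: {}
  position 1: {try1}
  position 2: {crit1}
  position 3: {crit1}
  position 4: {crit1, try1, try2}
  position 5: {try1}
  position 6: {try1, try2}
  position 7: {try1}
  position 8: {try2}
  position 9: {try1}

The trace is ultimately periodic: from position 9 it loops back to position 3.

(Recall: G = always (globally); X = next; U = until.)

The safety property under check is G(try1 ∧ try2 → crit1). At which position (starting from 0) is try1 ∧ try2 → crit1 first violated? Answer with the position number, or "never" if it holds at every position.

6

Check try1 ∧ try2 → crit1 at each position in order: 0 ✓, 1 ✓, 2 ✓, 3 ✓, 4 ✓, 5 ✓.
At position 6 the labels are {try1, try2}, so try1 ∧ try2 → crit1 is false there. This is the first violation.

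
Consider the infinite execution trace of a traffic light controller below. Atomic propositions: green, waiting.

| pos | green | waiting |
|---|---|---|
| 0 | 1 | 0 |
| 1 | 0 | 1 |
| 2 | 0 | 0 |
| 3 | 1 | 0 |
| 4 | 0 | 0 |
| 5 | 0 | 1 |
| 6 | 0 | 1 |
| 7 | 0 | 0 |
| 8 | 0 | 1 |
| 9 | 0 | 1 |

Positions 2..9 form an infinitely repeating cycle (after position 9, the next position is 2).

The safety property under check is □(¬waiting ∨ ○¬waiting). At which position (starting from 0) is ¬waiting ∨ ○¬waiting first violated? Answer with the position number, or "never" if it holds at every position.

Check ¬waiting ∨ ○¬waiting at each position in order: 0 ✓, 1 ✓, 2 ✓, 3 ✓, 4 ✓.
At position 5 the labels are {waiting} and the next position 6 has {waiting}, so ¬waiting ∨ ○¬waiting is false there. This is the first violation.

5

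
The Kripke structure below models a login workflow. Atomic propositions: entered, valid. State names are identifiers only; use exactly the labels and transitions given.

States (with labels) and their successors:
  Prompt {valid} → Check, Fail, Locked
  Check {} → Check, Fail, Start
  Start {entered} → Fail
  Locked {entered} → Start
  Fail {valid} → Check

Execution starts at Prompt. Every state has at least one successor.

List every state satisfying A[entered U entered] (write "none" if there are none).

States satisfying entered: {Start, Locked}.
States satisfying A[entered U entered]: {Start, Locked}.

{Start, Locked}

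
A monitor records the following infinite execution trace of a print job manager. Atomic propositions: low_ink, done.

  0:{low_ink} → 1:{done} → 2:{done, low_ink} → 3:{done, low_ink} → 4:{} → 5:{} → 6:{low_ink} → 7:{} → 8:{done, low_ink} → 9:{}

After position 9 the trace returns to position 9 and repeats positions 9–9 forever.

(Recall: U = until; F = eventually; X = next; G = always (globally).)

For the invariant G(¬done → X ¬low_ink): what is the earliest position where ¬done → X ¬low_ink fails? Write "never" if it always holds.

5

Check ¬done → X ¬low_ink at each position in order: 0 ✓, 1 ✓, 2 ✓, 3 ✓, 4 ✓.
At position 5 the labels are {} and the next position 6 has {low_ink}, so ¬done → X ¬low_ink is false there. This is the first violation.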